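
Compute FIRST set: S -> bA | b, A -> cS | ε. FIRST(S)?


Per alternative of S: FIRST(bA) = {b}; FIRST(b) = {b}
FIRST(S) = {b}


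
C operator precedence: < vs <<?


'<<' is shift (level 8); '<' is relational (level 7)
Higher level binds tighter
'<<' has higher precedence than '<'


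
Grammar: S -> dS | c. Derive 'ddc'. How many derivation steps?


Derivation: S => dS => ddS => ddc
Steps: 3


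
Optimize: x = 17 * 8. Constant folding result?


17 * 8 = 136 at compile time
Optimized: x = 136


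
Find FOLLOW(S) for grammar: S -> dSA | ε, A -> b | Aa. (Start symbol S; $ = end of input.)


$ ∈ FOLLOW(S). For each A -> αBβ: add FIRST(β)\{ε} to FOLLOW(B); if β nullable, add FOLLOW(A).
FOLLOW(S) = {$, b}


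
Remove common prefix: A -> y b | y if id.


Common prefix: 'y'
Factored: A -> y A', A' -> b | if id


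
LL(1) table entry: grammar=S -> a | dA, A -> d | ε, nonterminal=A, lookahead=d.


For [A, d]: 'd' ∈ FIRST(d)
Entry: A -> d


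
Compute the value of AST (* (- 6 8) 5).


Evaluate inner: (- 6 8) = -2
Evaluate root: (* -2 5) = -10
Result: -10


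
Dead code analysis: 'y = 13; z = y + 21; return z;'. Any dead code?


y is read by z's definition; z is returned
No dead code


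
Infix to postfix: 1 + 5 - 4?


Left to right (same or higher precedence on left)
Postfix: 1 5 + 4 -


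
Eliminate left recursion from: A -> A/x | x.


Left-recursive alternatives: A/x; non-recursive: x
Introduce A': A -> xA', A' -> /xA' | ε


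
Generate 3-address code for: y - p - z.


Break into single-operator statements:
t1 = y - p
t2 = t1 - z


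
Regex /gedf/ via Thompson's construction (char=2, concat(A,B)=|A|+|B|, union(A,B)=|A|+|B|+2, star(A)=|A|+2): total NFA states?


Syntax tree has 4 char leaf(s), 0 union(s), 0 star(s)
chars contribute 4×2 = 8; each union adds +2; each star adds +2
Total: 8 + 0 + 0 = 8 states


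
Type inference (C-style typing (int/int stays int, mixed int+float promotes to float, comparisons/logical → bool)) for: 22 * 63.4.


Operand types: int * float
Rule: mixed int/float promotes to float; int/int stays int
Result type: float


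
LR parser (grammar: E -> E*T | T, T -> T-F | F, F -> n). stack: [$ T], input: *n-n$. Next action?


lookahead ∉ {-} so T won't extend; reduce E -> T
Action: reduce (E -> T)


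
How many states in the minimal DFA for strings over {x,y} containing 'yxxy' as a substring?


KMP-style automaton: 4 progress states + 1 absorbing accept = 5
Minimal DFA: 5 states


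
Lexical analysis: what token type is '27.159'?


Pattern: digits with a decimal point
Type: FLOAT_LITERAL


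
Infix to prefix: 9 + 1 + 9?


left-to-right (same/higher precedence on left): tree is (+ (+ 9 1) 9)
Prefix: + + 9 1 9


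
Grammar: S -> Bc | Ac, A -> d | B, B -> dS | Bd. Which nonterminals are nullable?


A nonterminal is nullable iff some alternative derives ε (directly, or every symbol in it is nullable)
Nullable: {}


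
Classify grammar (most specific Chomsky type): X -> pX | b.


Right-linear: every RHS is a terminal or a terminal followed by one nonterminal
Classification: Type 3 (Regular)


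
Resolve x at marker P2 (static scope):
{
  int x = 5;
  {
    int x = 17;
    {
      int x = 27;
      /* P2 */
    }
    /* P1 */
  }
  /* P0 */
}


x declared in the same block as P2
x = 27


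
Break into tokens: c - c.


Scan left to right, longest-match per lexeme
Tokens: ID(c), OP(-), ID(c)


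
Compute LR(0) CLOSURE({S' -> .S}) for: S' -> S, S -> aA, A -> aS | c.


Start: S' -> .S
For each item with dot before a nonterminal B, add B -> .γ for every B-production
Closure: [S' -> .S, S -> .aA]


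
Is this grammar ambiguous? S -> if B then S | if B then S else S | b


dangling else: 'if B then if B then b else b' parses two ways
Ambiguous


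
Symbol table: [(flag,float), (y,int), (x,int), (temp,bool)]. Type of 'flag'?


Lookup 'flag' → type float


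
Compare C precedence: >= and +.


'+' is additive (level 9); '>=' is relational (level 7)
Higher level binds tighter
'+' has higher precedence than '>='


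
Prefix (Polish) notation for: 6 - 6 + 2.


left-to-right (same/higher precedence on left): tree is (+ (- 6 6) 2)
Prefix: + - 6 6 2


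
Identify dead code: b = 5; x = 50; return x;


b is assigned but never read
Dead: 'b = 5'


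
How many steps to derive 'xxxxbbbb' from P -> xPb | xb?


Derivation: P => xPb => xxPbb => xxxPbbb => xxxxbbbb
Steps: 4


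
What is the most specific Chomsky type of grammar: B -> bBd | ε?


Single nonterminal LHS, but b^n d^n is not regular
Classification: Type 2 (Context-Free)


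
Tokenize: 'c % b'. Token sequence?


Scan left to right, longest-match per lexeme
Tokens: ID(c), OP(%), ID(b)


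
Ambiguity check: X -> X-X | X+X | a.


'a-a+a' has two parse trees (no precedence encoded between - and +)
Ambiguous


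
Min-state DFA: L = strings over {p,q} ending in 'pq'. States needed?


Track the longest suffix of input matching a prefix of 'pq': 3 classes (prefixes of length 0..2)
Minimal DFA: 3 states


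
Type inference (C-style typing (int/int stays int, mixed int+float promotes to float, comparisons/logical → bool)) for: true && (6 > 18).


Operand types: bool && bool
Rule: logical operators take bool operands and yield bool
Result type: bool


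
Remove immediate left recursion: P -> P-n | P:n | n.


Left-recursive alternatives: P-n, P:n; non-recursive: n
Introduce P': P -> nP', P' -> -nP' | :nP' | ε


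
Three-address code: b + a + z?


Break into single-operator statements:
t1 = b + a
t2 = t1 + z


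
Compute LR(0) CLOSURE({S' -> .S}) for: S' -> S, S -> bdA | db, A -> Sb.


Start: S' -> .S
For each item with dot before a nonterminal B, add B -> .γ for every B-production
Closure: [S' -> .S, S -> .bdA, S -> .db]


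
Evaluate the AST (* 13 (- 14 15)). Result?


Evaluate inner: (- 14 15) = -1
Evaluate root: (* 13 -1) = -13
Result: -13


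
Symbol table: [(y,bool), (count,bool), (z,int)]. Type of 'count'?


Lookup 'count' → type bool


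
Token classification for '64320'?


Pattern: digits only
Type: INTEGER_LITERAL


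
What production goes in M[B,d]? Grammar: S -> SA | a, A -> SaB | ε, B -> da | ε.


For [B, d]: 'd' ∈ FIRST(da)
Entry: B -> da


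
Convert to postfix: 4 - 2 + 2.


Left to right (same or higher precedence on left)
Postfix: 4 2 - 2 +


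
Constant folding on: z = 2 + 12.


2 + 12 = 14 at compile time
Optimized: z = 14


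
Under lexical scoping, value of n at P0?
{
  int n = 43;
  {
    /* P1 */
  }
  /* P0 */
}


n declared in the same block as P0
n = 43


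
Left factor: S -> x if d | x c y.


Common prefix: 'x'
Factored: S -> x S', S' -> if d | c y


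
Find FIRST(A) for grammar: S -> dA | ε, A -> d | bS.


Per alternative of A: FIRST(d) = {d}; FIRST(bS) = {b}
FIRST(A) = {b, d}


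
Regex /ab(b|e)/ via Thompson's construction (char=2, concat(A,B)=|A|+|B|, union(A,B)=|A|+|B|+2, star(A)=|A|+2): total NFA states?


Syntax tree has 4 char leaf(s), 1 union(s), 0 star(s)
chars contribute 4×2 = 8; each union adds +2; each star adds +2
Total: 8 + 2 + 0 = 10 states


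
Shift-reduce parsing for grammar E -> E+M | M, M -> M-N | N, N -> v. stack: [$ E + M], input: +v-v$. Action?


handle 'E+M' on top; lookahead ∈ FOLLOW(E) = {+, $}
Action: reduce (E -> E+M)


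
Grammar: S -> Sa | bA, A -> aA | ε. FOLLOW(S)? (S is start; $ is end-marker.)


$ ∈ FOLLOW(S). For each A -> αBβ: add FIRST(β)\{ε} to FOLLOW(B); if β nullable, add FOLLOW(A).
FOLLOW(S) = {$, a}


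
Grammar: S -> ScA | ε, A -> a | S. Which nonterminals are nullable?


A nonterminal is nullable iff some alternative derives ε (directly, or every symbol in it is nullable)
Nullable: {A, S}


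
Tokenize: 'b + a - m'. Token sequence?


Scan left to right, longest-match per lexeme
Tokens: ID(b), OP(+), ID(a), OP(-), ID(m)


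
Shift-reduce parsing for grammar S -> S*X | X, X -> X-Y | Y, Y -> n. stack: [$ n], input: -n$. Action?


'n' on top is the handle for Y -> n
Action: reduce (Y -> n)


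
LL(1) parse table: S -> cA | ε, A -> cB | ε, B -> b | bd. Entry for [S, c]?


For [S, c]: 'c' ∈ FIRST(cA)
Entry: S -> cA


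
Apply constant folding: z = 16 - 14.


16 - 14 = 2 at compile time
Optimized: z = 2


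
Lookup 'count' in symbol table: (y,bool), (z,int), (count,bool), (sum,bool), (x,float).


Lookup 'count' → type bool


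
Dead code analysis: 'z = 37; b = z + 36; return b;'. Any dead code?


z is read by b's definition; b is returned
No dead code


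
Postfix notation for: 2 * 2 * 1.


Left to right (same or higher precedence on left)
Postfix: 2 2 * 1 *


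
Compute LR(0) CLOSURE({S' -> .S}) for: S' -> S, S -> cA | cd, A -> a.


Start: S' -> .S
For each item with dot before a nonterminal B, add B -> .γ for every B-production
Closure: [S' -> .S, S -> .cA, S -> .cd]


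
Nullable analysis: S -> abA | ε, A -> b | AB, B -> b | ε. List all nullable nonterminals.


A nonterminal is nullable iff some alternative derives ε (directly, or every symbol in it is nullable)
Nullable: {B, S}


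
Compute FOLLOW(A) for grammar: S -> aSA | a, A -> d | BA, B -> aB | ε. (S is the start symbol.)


$ ∈ FOLLOW(S). For each A -> αBβ: add FIRST(β)\{ε} to FOLLOW(B); if β nullable, add FOLLOW(A).
FOLLOW(A) = {$, a, d}


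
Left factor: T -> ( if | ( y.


Common prefix: '('
Factored: T -> ( T', T' -> if | y


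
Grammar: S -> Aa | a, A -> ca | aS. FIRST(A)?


Per alternative of A: FIRST(ca) = {c}; FIRST(aS) = {a}
FIRST(A) = {a, c}


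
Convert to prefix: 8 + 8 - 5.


left-to-right (same/higher precedence on left): tree is (- (+ 8 8) 5)
Prefix: - + 8 8 5


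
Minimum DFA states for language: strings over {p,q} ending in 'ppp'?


Track the longest suffix of input matching a prefix of 'ppp': 4 classes (prefixes of length 0..3)
Minimal DFA: 4 states


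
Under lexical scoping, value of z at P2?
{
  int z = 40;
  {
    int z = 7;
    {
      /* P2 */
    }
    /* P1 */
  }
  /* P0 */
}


P2's block does not declare z; resolves to the enclosing declaration at depth 1
z = 7


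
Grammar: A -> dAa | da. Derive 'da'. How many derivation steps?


Derivation: A => da
Steps: 1


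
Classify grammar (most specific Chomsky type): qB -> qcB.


LHS has context (more than one symbol) and |LHS| ≤ |RHS|
Classification: Type 1 (Context-Sensitive)


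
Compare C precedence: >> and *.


'*' is multiplicative (level 10); '>>' is shift (level 8)
Higher level binds tighter
'*' has higher precedence than '>>'


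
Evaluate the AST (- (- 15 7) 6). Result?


Evaluate inner: (- 15 7) = 8
Evaluate root: (- 8 6) = 2
Result: 2


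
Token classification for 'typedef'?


Pattern: reserved word
Type: KEYWORD


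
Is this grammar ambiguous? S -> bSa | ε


balanced b^n…a^n: each string has a unique parse
Unambiguous


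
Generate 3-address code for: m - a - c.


Break into single-operator statements:
t1 = m - a
t2 = t1 - c


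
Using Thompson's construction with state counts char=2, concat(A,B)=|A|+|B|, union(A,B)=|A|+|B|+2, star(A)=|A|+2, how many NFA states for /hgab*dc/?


Syntax tree has 6 char leaf(s), 0 union(s), 1 star(s)
chars contribute 6×2 = 12; each union adds +2; each star adds +2
Total: 12 + 0 + 2 = 14 states


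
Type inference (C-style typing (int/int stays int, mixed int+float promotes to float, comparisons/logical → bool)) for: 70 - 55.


Operand types: int - int
Rule: mixed int/float promotes to float; int/int stays int
Result type: int


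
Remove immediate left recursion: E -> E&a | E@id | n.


Left-recursive alternatives: E&a, E@id; non-recursive: n
Introduce E': E -> nE', E' -> &aE' | @idE' | ε


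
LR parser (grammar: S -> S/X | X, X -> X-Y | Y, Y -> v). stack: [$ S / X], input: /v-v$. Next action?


handle 'S/X' on top; lookahead ∈ FOLLOW(S) = {/, $}
Action: reduce (S -> S/X)


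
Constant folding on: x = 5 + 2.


5 + 2 = 7 at compile time
Optimized: x = 7


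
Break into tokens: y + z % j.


Scan left to right, longest-match per lexeme
Tokens: ID(y), OP(+), ID(z), OP(%), ID(j)


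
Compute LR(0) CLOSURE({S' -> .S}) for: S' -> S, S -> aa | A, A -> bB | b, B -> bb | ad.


Start: S' -> .S
For each item with dot before a nonterminal B, add B -> .γ for every B-production
Closure: [S' -> .S, S -> .aa, S -> .A, A -> .bB, A -> .b]


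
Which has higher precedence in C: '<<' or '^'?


'<<' is shift (level 8); '^' is bitwise XOR (level 4)
Higher level binds tighter
'<<' has higher precedence than '^'


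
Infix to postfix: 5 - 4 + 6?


Left to right (same or higher precedence on left)
Postfix: 5 4 - 6 +


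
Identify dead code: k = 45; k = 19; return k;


first assignment to k is overwritten before any read
Dead: 'k = 45'


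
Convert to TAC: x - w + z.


Break into single-operator statements:
t1 = x - w
t2 = t1 + z


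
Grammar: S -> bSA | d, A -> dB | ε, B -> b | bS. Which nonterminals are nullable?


A nonterminal is nullable iff some alternative derives ε (directly, or every symbol in it is nullable)
Nullable: {A}


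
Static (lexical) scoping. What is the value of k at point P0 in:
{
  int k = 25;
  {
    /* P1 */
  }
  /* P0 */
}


k declared in the same block as P0
k = 25


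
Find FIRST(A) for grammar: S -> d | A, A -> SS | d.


Per alternative of A: FIRST(SS) = {d}; FIRST(d) = {d}
FIRST(A) = {d}


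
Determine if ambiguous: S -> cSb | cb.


balanced c^n…b^n: each string has a unique parse
Unambiguous


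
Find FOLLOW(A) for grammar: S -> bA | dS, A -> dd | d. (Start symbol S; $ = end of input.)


$ ∈ FOLLOW(S). For each A -> αBβ: add FIRST(β)\{ε} to FOLLOW(B); if β nullable, add FOLLOW(A).
FOLLOW(A) = {$}


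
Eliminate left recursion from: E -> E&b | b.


Left-recursive alternatives: E&b; non-recursive: b
Introduce E': E -> bE', E' -> &bE' | ε


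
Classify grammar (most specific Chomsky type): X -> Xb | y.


Left-linear: every RHS is a terminal or one nonterminal followed by a terminal
Classification: Type 3 (Regular)


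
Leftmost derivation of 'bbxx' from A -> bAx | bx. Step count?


Derivation: A => bAx => bbxx
Steps: 2


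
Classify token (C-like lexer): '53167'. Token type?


Pattern: digits only
Type: INTEGER_LITERAL


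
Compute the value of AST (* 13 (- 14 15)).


Evaluate inner: (- 14 15) = -1
Evaluate root: (* 13 -1) = -13
Result: -13


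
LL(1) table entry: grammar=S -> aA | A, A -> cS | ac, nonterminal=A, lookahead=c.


For [A, c]: 'c' ∈ FIRST(cS)
Entry: A -> cS


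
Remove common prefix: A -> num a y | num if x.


Common prefix: 'num'
Factored: A -> num A', A' -> a y | if x


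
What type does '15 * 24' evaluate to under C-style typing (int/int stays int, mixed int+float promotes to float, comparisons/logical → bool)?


Operand types: int * int
Rule: mixed int/float promotes to float; int/int stays int
Result type: int


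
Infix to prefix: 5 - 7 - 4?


left-to-right (same/higher precedence on left): tree is (- (- 5 7) 4)
Prefix: - - 5 7 4


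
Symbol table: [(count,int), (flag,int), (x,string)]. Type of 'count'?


Lookup 'count' → type int


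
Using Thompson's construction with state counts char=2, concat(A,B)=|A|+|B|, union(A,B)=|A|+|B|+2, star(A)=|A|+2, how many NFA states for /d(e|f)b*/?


Syntax tree has 4 char leaf(s), 1 union(s), 1 star(s)
chars contribute 4×2 = 8; each union adds +2; each star adds +2
Total: 8 + 2 + 2 = 12 states


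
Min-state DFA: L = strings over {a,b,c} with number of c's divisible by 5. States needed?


Track (count of c) mod 5: states 0..4, accept at 0
Minimal DFA: 5 states


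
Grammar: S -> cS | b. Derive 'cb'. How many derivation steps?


Derivation: S => cS => cb
Steps: 2


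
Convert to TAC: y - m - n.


Break into single-operator statements:
t1 = y - m
t2 = t1 - n


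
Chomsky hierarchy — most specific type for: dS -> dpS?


LHS has context (more than one symbol) and |LHS| ≤ |RHS|
Classification: Type 1 (Context-Sensitive)


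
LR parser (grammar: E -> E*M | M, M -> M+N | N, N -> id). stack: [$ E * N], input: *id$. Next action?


'N' (not preceded by M+) is the handle for M -> N
Action: reduce (M -> N)


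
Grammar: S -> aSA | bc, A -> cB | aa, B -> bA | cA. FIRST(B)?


Per alternative of B: FIRST(bA) = {b}; FIRST(cA) = {c}
FIRST(B) = {b, c}


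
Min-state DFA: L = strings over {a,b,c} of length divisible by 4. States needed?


Track length mod 4: states 0..3, accept at 0
Minimal DFA: 4 states


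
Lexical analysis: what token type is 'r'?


Pattern: letter/underscore followed by alphanumerics, not a keyword
Type: IDENTIFIER


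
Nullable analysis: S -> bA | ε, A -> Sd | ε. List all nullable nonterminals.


A nonterminal is nullable iff some alternative derives ε (directly, or every symbol in it is nullable)
Nullable: {A, S}


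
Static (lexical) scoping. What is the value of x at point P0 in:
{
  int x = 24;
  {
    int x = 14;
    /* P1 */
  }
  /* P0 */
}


x declared in the same block as P0
x = 24


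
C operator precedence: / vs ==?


'/' is multiplicative (level 10); '==' is equality (level 6)
Higher level binds tighter
'/' has higher precedence than '=='


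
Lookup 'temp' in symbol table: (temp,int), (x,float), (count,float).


Lookup 'temp' → type int


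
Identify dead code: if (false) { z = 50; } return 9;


condition is constant false, so the whole block is unreachable
Dead: 'if (false) { z = 50; }'


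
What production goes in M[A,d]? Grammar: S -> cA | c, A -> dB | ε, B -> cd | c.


For [A, d]: 'd' ∈ FIRST(dB)
Entry: A -> dB


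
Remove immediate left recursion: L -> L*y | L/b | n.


Left-recursive alternatives: L*y, L/b; non-recursive: n
Introduce L': L -> nL', L' -> *yL' | /bL' | ε


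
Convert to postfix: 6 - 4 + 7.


Left to right (same or higher precedence on left)
Postfix: 6 4 - 7 +


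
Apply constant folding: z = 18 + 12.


18 + 12 = 30 at compile time
Optimized: z = 30


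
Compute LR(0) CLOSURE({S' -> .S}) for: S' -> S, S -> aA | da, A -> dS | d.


Start: S' -> .S
For each item with dot before a nonterminal B, add B -> .γ for every B-production
Closure: [S' -> .S, S -> .aA, S -> .da]


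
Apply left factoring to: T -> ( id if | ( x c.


Common prefix: '('
Factored: T -> ( T', T' -> id if | x c


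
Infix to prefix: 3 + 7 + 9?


left-to-right (same/higher precedence on left): tree is (+ (+ 3 7) 9)
Prefix: + + 3 7 9


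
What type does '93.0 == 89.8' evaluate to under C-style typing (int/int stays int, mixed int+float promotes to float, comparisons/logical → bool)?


Operand types: float == float
Rule: comparison yields bool
Result type: bool


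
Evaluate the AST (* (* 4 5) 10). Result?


Evaluate inner: (* 4 5) = 20
Evaluate root: (* 20 10) = 200
Result: 200


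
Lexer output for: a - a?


Scan left to right, longest-match per lexeme
Tokens: ID(a), OP(-), ID(a)


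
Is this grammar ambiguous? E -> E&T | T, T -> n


precedence layered via separate nonterminal T: deterministic
Unambiguous


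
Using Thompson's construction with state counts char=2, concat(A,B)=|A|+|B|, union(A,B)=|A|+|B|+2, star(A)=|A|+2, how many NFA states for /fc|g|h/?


Syntax tree has 4 char leaf(s), 2 union(s), 0 star(s)
chars contribute 4×2 = 8; each union adds +2; each star adds +2
Total: 8 + 4 + 0 = 12 states


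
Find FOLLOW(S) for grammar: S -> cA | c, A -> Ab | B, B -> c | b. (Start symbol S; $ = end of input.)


$ ∈ FOLLOW(S). For each A -> αBβ: add FIRST(β)\{ε} to FOLLOW(B); if β nullable, add FOLLOW(A).
FOLLOW(S) = {$}


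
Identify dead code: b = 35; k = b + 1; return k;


b is read by k's definition; k is returned
No dead code


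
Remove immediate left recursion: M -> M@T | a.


Left-recursive alternatives: M@T; non-recursive: a
Introduce M': M -> aM', M' -> @TM' | ε


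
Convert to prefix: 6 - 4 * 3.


'*' binds tighter: tree is (- 6 (* 4 3))
Prefix: - 6 * 4 3


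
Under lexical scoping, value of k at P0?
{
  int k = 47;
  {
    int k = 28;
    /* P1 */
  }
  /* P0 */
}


k declared in the same block as P0
k = 47


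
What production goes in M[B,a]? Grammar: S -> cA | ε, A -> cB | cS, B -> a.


For [B, a]: 'a' ∈ FIRST(a)
Entry: B -> a


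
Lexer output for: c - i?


Scan left to right, longest-match per lexeme
Tokens: ID(c), OP(-), ID(i)


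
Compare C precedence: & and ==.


'==' is equality (level 6); '&' is bitwise AND (level 5)
Higher level binds tighter
'==' has higher precedence than '&'


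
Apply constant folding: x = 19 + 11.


19 + 11 = 30 at compile time
Optimized: x = 30


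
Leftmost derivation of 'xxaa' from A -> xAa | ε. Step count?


Derivation: A => xAa => xxAaa => xxaa
Steps: 3


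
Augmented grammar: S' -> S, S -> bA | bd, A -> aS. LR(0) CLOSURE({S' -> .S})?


Start: S' -> .S
For each item with dot before a nonterminal B, add B -> .γ for every B-production
Closure: [S' -> .S, S -> .bA, S -> .bd]


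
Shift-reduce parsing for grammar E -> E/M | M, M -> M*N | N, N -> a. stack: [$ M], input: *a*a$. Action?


shift '*' to continue M -> M*N
Action: shift


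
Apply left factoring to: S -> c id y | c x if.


Common prefix: 'c'
Factored: S -> c S', S' -> id y | x if


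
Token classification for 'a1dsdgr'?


Pattern: letter/underscore followed by alphanumerics, not a keyword
Type: IDENTIFIER


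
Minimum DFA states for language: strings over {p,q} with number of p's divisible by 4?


Track (count of p) mod 4: states 0..3, accept at 0
Minimal DFA: 4 states


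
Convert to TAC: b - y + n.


Break into single-operator statements:
t1 = b - y
t2 = t1 + n


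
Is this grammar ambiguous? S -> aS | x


right-linear, alternatives start with distinct terminals 'a' vs 'x': unique leftmost derivation
Unambiguous


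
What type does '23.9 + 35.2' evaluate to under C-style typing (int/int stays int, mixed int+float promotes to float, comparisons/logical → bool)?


Operand types: float + float
Rule: mixed int/float promotes to float; int/int stays int
Result type: float


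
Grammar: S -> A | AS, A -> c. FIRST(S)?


Per alternative of S: FIRST(A) = {c}; FIRST(AS) = {c}
FIRST(S) = {c}


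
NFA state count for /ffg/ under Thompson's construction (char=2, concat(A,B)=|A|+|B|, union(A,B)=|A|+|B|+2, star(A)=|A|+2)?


Syntax tree has 3 char leaf(s), 0 union(s), 0 star(s)
chars contribute 3×2 = 6; each union adds +2; each star adds +2
Total: 6 + 0 + 0 = 6 states


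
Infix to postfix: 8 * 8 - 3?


Left to right (same or higher precedence on left)
Postfix: 8 8 * 3 -


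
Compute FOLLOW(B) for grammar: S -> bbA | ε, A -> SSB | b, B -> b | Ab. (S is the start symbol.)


$ ∈ FOLLOW(S). For each A -> αBβ: add FIRST(β)\{ε} to FOLLOW(B); if β nullable, add FOLLOW(A).
FOLLOW(B) = {$, b}


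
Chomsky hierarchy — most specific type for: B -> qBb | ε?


Single nonterminal LHS, but q^n b^n is not regular
Classification: Type 2 (Context-Free)


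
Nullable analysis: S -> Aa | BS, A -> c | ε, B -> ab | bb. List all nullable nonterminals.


A nonterminal is nullable iff some alternative derives ε (directly, or every symbol in it is nullable)
Nullable: {A}


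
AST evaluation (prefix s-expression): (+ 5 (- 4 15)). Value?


Evaluate inner: (- 4 15) = -11
Evaluate root: (+ 5 -11) = -6
Result: -6


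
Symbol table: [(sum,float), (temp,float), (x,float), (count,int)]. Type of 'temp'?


Lookup 'temp' → type float


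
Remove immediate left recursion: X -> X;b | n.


Left-recursive alternatives: X;b; non-recursive: n
Introduce X': X -> nX', X' -> ;bX' | ε


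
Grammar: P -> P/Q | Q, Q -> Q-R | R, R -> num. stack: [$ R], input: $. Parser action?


'R' (not preceded by Q-) is the handle for Q -> R
Action: reduce (Q -> R)


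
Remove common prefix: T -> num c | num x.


Common prefix: 'num'
Factored: T -> num T', T' -> c | x


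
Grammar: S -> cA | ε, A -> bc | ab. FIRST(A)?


Per alternative of A: FIRST(bc) = {b}; FIRST(ab) = {a}
FIRST(A) = {a, b}


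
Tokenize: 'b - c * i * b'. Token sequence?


Scan left to right, longest-match per lexeme
Tokens: ID(b), OP(-), ID(c), OP(*), ID(i), OP(*), ID(b)


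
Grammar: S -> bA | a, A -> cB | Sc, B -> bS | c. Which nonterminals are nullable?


A nonterminal is nullable iff some alternative derives ε (directly, or every symbol in it is nullable)
Nullable: {}


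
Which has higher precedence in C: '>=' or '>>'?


'>>' is shift (level 8); '>=' is relational (level 7)
Higher level binds tighter
'>>' has higher precedence than '>='


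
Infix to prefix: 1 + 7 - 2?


left-to-right (same/higher precedence on left): tree is (- (+ 1 7) 2)
Prefix: - + 1 7 2


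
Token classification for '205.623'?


Pattern: digits with a decimal point
Type: FLOAT_LITERAL


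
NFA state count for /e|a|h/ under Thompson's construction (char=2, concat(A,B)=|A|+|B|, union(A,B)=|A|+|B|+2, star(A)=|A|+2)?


Syntax tree has 3 char leaf(s), 2 union(s), 0 star(s)
chars contribute 3×2 = 6; each union adds +2; each star adds +2
Total: 6 + 4 + 0 = 10 states


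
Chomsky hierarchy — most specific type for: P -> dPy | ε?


Single nonterminal LHS, but d^n y^n is not regular
Classification: Type 2 (Context-Free)


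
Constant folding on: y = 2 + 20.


2 + 20 = 22 at compile time
Optimized: y = 22


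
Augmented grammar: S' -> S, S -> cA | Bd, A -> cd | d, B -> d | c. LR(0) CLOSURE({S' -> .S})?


Start: S' -> .S
For each item with dot before a nonterminal B, add B -> .γ for every B-production
Closure: [S' -> .S, S -> .cA, S -> .Bd, B -> .d, B -> .c]


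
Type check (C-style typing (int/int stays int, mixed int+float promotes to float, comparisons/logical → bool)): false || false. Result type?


Operand types: bool || bool
Rule: logical operators take bool operands and yield bool
Result type: bool


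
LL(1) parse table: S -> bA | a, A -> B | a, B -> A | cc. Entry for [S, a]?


For [S, a]: 'a' ∈ FIRST(a)
Entry: S -> a


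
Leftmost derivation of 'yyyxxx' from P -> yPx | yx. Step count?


Derivation: P => yPx => yyPxx => yyyxxx
Steps: 3


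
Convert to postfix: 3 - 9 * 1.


* has higher precedence, evaluate 9*1 first
Postfix: 3 9 1 * -


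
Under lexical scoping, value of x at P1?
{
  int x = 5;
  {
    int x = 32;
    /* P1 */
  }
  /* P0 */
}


x declared in the same block as P1
x = 32


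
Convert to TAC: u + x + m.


Break into single-operator statements:
t1 = u + x
t2 = t1 + m


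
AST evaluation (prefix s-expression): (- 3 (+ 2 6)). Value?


Evaluate inner: (+ 2 6) = 8
Evaluate root: (- 3 8) = -5
Result: -5


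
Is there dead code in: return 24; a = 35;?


statement follows a return and is unreachable
Dead: 'a = 35'


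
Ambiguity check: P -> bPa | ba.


balanced b^n…a^n: each string has a unique parse
Unambiguous


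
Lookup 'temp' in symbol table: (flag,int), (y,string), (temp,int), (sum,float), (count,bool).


Lookup 'temp' → type int


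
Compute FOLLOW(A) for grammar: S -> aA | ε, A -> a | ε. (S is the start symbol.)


$ ∈ FOLLOW(S). For each A -> αBβ: add FIRST(β)\{ε} to FOLLOW(B); if β nullable, add FOLLOW(A).
FOLLOW(A) = {$}


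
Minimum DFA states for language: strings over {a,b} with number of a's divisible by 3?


Track (count of a) mod 3: states 0..2, accept at 0
Minimal DFA: 3 states


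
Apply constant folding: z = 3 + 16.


3 + 16 = 19 at compile time
Optimized: z = 19


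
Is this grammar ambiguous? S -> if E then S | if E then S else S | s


dangling else: 'if E then if E then s else s' parses two ways
Ambiguous


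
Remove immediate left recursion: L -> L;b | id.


Left-recursive alternatives: L;b; non-recursive: id
Introduce L': L -> idL', L' -> ;bL' | ε


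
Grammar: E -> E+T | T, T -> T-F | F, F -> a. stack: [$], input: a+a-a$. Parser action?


no handle on stack; shift 'a'
Action: shift


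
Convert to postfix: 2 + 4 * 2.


* has higher precedence, evaluate 4*2 first
Postfix: 2 4 2 * +


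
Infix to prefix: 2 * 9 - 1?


left-to-right (same/higher precedence on left): tree is (- (* 2 9) 1)
Prefix: - * 2 9 1


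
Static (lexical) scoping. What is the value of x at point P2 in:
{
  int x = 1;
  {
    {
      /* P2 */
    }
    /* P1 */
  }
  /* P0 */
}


P2's block does not declare x; resolves to the enclosing declaration at depth 0
x = 1


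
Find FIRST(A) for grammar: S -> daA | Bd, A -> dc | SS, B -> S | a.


Per alternative of A: FIRST(dc) = {d}; FIRST(SS) = {a, d}
FIRST(A) = {a, d}


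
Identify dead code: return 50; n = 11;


statement follows a return and is unreachable
Dead: 'n = 11'


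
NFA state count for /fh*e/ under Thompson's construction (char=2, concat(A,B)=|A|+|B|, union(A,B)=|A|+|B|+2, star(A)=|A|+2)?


Syntax tree has 3 char leaf(s), 0 union(s), 1 star(s)
chars contribute 3×2 = 6; each union adds +2; each star adds +2
Total: 6 + 0 + 2 = 8 states


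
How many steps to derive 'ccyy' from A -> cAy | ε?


Derivation: A => cAy => ccAyy => ccyy
Steps: 3


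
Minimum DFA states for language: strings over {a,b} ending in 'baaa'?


Track the longest suffix of input matching a prefix of 'baaa': 5 classes (prefixes of length 0..4)
Minimal DFA: 5 states


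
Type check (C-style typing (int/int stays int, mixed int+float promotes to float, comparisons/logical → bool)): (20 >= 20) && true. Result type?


Operand types: bool && bool
Rule: logical operators take bool operands and yield bool
Result type: bool


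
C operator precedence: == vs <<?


'<<' is shift (level 8); '==' is equality (level 6)
Higher level binds tighter
'<<' has higher precedence than '=='


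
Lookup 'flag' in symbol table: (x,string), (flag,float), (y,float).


Lookup 'flag' → type float


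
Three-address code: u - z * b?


Break into single-operator statements:
t1 = z * b
t2 = u - t1


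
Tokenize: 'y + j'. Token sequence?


Scan left to right, longest-match per lexeme
Tokens: ID(y), OP(+), ID(j)


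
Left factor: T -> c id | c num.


Common prefix: 'c'
Factored: T -> c T', T' -> id | num


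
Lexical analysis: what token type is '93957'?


Pattern: digits only
Type: INTEGER_LITERAL


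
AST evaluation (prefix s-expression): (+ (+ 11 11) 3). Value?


Evaluate inner: (+ 11 11) = 22
Evaluate root: (+ 22 3) = 25
Result: 25


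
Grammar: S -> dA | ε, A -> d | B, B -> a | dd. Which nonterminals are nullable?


A nonterminal is nullable iff some alternative derives ε (directly, or every symbol in it is nullable)
Nullable: {S}


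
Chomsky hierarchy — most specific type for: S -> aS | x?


Right-linear: every RHS is a terminal or a terminal followed by one nonterminal
Classification: Type 3 (Regular)


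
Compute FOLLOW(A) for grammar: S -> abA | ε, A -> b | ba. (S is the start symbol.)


$ ∈ FOLLOW(S). For each A -> αBβ: add FIRST(β)\{ε} to FOLLOW(B); if β nullable, add FOLLOW(A).
FOLLOW(A) = {$}


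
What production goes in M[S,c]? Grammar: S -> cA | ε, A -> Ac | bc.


For [S, c]: 'c' ∈ FIRST(cA)
Entry: S -> cA


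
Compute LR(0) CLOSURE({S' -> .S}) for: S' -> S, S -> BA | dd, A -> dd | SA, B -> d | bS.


Start: S' -> .S
For each item with dot before a nonterminal B, add B -> .γ for every B-production
Closure: [S' -> .S, S -> .BA, S -> .dd, B -> .d, B -> .bS]


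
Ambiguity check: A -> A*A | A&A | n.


'n*n&n' has two parse trees (no precedence encoded between * and &)
Ambiguous


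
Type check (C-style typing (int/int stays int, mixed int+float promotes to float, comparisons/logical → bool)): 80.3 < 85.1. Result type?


Operand types: float < float
Rule: comparison yields bool
Result type: bool


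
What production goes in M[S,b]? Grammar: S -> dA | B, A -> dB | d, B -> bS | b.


For [S, b]: 'b' ∈ FIRST(B)
Entry: S -> B


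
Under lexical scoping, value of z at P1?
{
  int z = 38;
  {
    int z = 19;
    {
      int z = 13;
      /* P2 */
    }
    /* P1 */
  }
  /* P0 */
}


z declared in the same block as P1
z = 19


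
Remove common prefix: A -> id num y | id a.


Common prefix: 'id'
Factored: A -> id A', A' -> num y | a


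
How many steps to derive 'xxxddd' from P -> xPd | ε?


Derivation: P => xPd => xxPdd => xxxPddd => xxxddd
Steps: 4


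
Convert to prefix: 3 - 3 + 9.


left-to-right (same/higher precedence on left): tree is (+ (- 3 3) 9)
Prefix: + - 3 3 9


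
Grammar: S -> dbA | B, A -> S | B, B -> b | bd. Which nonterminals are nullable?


A nonterminal is nullable iff some alternative derives ε (directly, or every symbol in it is nullable)
Nullable: {}


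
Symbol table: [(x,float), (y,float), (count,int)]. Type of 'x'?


Lookup 'x' → type float


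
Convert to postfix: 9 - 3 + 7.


Left to right (same or higher precedence on left)
Postfix: 9 3 - 7 +


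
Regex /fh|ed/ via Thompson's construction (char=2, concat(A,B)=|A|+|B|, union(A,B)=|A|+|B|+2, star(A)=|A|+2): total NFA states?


Syntax tree has 4 char leaf(s), 1 union(s), 0 star(s)
chars contribute 4×2 = 8; each union adds +2; each star adds +2
Total: 8 + 2 + 0 = 10 states


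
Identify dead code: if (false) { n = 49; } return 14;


condition is constant false, so the whole block is unreachable
Dead: 'if (false) { n = 49; }'


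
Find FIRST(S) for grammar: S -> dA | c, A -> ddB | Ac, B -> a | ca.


Per alternative of S: FIRST(dA) = {d}; FIRST(c) = {c}
FIRST(S) = {c, d}


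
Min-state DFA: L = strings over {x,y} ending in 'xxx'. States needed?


Track the longest suffix of input matching a prefix of 'xxx': 4 classes (prefixes of length 0..3)
Minimal DFA: 4 states


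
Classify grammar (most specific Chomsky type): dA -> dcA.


LHS has context (more than one symbol) and |LHS| ≤ |RHS|
Classification: Type 1 (Context-Sensitive)


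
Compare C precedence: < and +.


'+' is additive (level 9); '<' is relational (level 7)
Higher level binds tighter
'+' has higher precedence than '<'


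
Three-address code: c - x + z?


Break into single-operator statements:
t1 = c - x
t2 = t1 + z


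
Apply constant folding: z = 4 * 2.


4 * 2 = 8 at compile time
Optimized: z = 8


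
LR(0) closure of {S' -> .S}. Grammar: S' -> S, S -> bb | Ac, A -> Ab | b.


Start: S' -> .S
For each item with dot before a nonterminal B, add B -> .γ for every B-production
Closure: [S' -> .S, S -> .bb, S -> .Ac, A -> .Ab, A -> .b]


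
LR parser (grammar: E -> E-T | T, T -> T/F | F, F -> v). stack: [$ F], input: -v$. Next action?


'F' (not preceded by T/) is the handle for T -> F
Action: reduce (T -> F)


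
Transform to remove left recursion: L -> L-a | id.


Left-recursive alternatives: L-a; non-recursive: id
Introduce L': L -> idL', L' -> -aL' | ε


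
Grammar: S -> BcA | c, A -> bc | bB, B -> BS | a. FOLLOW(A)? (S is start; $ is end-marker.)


$ ∈ FOLLOW(S). For each A -> αBβ: add FIRST(β)\{ε} to FOLLOW(B); if β nullable, add FOLLOW(A).
FOLLOW(A) = {$, a, c}


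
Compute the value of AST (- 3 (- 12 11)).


Evaluate inner: (- 12 11) = 1
Evaluate root: (- 3 1) = 2
Result: 2


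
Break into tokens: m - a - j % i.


Scan left to right, longest-match per lexeme
Tokens: ID(m), OP(-), ID(a), OP(-), ID(j), OP(%), ID(i)


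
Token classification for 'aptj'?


Pattern: letter/underscore followed by alphanumerics, not a keyword
Type: IDENTIFIER


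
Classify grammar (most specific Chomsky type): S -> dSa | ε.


Single nonterminal LHS, but d^n a^n is not regular
Classification: Type 2 (Context-Free)


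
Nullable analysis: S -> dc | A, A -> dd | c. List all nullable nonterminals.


A nonterminal is nullable iff some alternative derives ε (directly, or every symbol in it is nullable)
Nullable: {}


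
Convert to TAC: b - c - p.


Break into single-operator statements:
t1 = b - c
t2 = t1 - p


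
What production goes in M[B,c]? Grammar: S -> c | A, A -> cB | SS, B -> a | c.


For [B, c]: 'c' ∈ FIRST(c)
Entry: B -> c


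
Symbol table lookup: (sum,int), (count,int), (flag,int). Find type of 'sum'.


Lookup 'sum' → type int


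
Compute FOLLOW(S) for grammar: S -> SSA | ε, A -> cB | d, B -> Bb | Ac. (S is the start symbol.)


$ ∈ FOLLOW(S). For each A -> αBβ: add FIRST(β)\{ε} to FOLLOW(B); if β nullable, add FOLLOW(A).
FOLLOW(S) = {$, c, d}


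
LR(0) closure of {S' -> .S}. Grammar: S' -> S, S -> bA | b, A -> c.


Start: S' -> .S
For each item with dot before a nonterminal B, add B -> .γ for every B-production
Closure: [S' -> .S, S -> .bA, S -> .b]


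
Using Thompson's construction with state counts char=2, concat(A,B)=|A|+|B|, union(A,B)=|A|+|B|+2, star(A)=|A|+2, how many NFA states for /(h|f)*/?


Syntax tree has 2 char leaf(s), 1 union(s), 1 star(s)
chars contribute 2×2 = 4; each union adds +2; each star adds +2
Total: 4 + 2 + 2 = 8 states


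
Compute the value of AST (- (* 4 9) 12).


Evaluate inner: (* 4 9) = 36
Evaluate root: (- 36 12) = 24
Result: 24


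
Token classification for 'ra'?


Pattern: letter/underscore followed by alphanumerics, not a keyword
Type: IDENTIFIER


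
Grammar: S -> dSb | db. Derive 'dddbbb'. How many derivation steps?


Derivation: S => dSb => ddSbb => dddbbb
Steps: 3


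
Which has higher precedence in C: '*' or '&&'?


'*' is multiplicative (level 10); '&&' is logical AND (level 2)
Higher level binds tighter
'*' has higher precedence than '&&'


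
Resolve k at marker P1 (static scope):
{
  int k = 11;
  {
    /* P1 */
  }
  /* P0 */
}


P1's block does not declare k; resolves to the enclosing declaration at depth 0
k = 11


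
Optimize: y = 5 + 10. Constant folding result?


5 + 10 = 15 at compile time
Optimized: y = 15


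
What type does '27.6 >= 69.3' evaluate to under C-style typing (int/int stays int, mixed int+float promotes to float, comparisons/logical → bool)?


Operand types: float >= float
Rule: comparison yields bool
Result type: bool


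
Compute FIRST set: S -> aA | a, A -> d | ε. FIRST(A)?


Per alternative of A: FIRST(d) = {d}; FIRST(ε) = {ε}
FIRST(A) = {d, ε}


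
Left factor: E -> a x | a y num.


Common prefix: 'a'
Factored: E -> a E', E' -> x | y num


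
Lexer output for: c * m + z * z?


Scan left to right, longest-match per lexeme
Tokens: ID(c), OP(*), ID(m), OP(+), ID(z), OP(*), ID(z)


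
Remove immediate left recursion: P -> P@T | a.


Left-recursive alternatives: P@T; non-recursive: a
Introduce P': P -> aP', P' -> @TP' | ε


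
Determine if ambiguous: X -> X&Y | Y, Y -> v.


precedence layered via separate nonterminal Y: deterministic
Unambiguous


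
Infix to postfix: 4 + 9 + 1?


Left to right (same or higher precedence on left)
Postfix: 4 9 + 1 +


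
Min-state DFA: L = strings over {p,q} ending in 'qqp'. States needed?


Track the longest suffix of input matching a prefix of 'qqp': 4 classes (prefixes of length 0..3)
Minimal DFA: 4 states
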